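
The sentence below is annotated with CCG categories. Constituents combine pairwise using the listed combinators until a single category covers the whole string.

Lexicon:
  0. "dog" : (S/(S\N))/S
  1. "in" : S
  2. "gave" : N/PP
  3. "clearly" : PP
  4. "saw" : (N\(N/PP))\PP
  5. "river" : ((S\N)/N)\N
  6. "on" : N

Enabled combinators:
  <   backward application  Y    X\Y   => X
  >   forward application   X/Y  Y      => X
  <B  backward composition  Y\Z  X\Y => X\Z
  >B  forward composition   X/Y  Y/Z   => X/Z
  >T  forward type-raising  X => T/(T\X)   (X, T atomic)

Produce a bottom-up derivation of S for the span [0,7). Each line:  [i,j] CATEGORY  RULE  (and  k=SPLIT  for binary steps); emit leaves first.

[0,1] (S/(S\N))/S  lex  "dog"
[1,2] S  lex  "in"
[0,2] S/(S\N)  >  k=1
[2,3] N/PP  lex  "gave"
[3,4] PP  lex  "clearly"
[4,5] (N\(N/PP))\PP  lex  "saw"
[3,5] N\(N/PP)  <  k=4
[2,5] N  <  k=3
[5,6] ((S\N)/N)\N  lex  "river"
[2,6] (S\N)/N  <  k=5
[6,7] N  lex  "on"
[2,7] S\N  >  k=6
[0,7] S  >  k=2

[0,7] S   >
  [0,2] S/(S\N)   >
    [0,1] "dog" : (S/(S\N))/S
    [1,2] "in" : S
  [2,7] S\N   >
    [2,6] (S\N)/N   <
      [2,5] N   <
        [2,3] "gave" : N/PP
        [3,5] N\(N/PP)   <
          [3,4] "clearly" : PP
          [4,5] "saw" : (N\(N/PP))\PP
      [5,6] "river" : ((S\N)/N)\N
    [6,7] "on" : N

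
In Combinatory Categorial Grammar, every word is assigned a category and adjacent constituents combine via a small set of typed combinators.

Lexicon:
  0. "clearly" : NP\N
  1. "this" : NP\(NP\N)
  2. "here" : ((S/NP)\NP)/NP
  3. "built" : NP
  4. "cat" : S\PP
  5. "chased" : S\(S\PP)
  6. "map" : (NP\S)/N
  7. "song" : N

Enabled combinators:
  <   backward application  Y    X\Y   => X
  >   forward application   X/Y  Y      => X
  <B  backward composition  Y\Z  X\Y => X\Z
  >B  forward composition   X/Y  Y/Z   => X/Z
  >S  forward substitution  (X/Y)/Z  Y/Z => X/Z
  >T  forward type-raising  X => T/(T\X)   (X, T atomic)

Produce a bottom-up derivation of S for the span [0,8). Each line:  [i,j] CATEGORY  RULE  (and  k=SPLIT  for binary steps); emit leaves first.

[0,1] NP\N  lex  "clearly"
[1,2] NP\(NP\N)  lex  "this"
[0,2] NP  <  k=1
[2,3] ((S/NP)\NP)/NP  lex  "here"
[3,4] NP  lex  "built"
[2,4] (S/NP)\NP  >  k=3
[0,4] S/NP  <  k=2
[4,5] S\PP  lex  "cat"
[5,6] S\(S\PP)  lex  "chased"
[4,6] S  <  k=5
[6,7] (NP\S)/N  lex  "map"
[7,8] N  lex  "song"
[6,8] NP\S  >  k=7
[4,8] NP  <  k=6
[0,8] S  >  k=4

[0,8] S   >
  [0,4] S/NP   <
    [0,2] NP   <
      [0,1] "clearly" : NP\N
      [1,2] "this" : NP\(NP\N)
    [2,4] (S/NP)\NP   >
      [2,3] "here" : ((S/NP)\NP)/NP
      [3,4] "built" : NP
  [4,8] NP   <
    [4,6] S   <
      [4,5] "cat" : S\PP
      [5,6] "chased" : S\(S\PP)
    [6,8] NP\S   >
      [6,7] "map" : (NP\S)/N
      [7,8] "song" : N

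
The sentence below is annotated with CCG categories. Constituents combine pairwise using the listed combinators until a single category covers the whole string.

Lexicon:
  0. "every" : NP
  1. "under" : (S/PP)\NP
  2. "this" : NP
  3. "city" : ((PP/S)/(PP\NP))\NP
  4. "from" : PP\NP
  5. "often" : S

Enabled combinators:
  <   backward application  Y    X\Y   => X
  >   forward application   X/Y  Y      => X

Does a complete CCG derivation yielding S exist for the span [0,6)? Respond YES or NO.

YES

[0,6] S   >
  [0,2] S/PP   <
    [0,1] "every" : NP
    [1,2] "under" : (S/PP)\NP
  [2,6] PP   >
    [2,5] PP/S   >
      [2,4] (PP/S)/(PP\NP)   <
        [2,3] "this" : NP
        [3,4] "city" : ((PP/S)/(PP\NP))\NP
      [4,5] "from" : PP\NP
    [5,6] "often" : S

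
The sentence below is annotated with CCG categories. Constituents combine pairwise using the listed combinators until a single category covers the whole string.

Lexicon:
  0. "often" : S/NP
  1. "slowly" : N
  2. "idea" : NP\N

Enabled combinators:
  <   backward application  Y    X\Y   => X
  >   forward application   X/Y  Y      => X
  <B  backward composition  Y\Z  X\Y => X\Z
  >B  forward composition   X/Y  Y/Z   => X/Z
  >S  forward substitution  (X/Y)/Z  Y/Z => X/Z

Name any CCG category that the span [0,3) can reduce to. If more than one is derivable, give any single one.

[0,3] S   >
  [0,1] "often" : S/NP
  [1,3] NP   <
    [1,2] "slowly" : N
    [2,3] "idea" : NP\N

S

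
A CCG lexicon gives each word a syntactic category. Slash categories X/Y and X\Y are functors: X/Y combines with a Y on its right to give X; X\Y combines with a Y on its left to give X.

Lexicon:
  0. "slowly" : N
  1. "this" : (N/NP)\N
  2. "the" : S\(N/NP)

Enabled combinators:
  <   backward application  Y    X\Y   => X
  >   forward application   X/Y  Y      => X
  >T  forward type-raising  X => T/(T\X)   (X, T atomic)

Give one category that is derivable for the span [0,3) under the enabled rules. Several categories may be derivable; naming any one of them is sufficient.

S

[0,3] S   <
  [0,2] N/NP   <
    [0,1] "slowly" : N
    [1,2] "this" : (N/NP)\N
  [2,3] "the" : S\(N/NP)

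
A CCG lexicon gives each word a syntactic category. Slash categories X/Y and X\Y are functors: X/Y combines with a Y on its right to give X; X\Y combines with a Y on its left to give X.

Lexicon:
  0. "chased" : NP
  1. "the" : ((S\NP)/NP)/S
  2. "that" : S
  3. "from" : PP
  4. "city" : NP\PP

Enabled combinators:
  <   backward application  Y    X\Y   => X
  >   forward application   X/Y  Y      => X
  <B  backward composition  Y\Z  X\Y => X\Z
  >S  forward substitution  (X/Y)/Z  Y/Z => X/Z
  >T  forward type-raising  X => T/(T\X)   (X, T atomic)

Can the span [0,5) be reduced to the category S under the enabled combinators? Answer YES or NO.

YES

[0,5] S   <
  [0,1] "chased" : NP
  [1,5] S\NP   >
    [1,3] (S\NP)/NP   >
      [1,2] "the" : ((S\NP)/NP)/S
      [2,3] "that" : S
    [3,5] NP   <
      [3,4] "from" : PP
      [4,5] "city" : NP\PP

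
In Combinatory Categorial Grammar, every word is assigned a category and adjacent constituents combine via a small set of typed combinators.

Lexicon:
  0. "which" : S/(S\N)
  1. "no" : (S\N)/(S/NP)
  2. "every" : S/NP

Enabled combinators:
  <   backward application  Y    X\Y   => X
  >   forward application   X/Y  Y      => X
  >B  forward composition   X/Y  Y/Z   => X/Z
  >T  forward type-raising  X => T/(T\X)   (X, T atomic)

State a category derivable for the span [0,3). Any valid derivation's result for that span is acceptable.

[0,3] S   >
  [0,1] "which" : S/(S\N)
  [1,3] S\N   >
    [1,2] "no" : (S\N)/(S/NP)
    [2,3] "every" : S/NP

S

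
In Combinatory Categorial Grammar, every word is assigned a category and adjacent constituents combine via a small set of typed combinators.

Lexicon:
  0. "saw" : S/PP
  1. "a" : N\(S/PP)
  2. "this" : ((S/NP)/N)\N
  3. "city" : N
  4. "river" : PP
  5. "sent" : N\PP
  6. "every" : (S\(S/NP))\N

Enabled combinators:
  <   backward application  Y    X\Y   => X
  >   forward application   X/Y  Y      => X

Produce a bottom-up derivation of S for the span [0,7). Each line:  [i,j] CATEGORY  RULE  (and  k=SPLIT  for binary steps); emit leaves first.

[0,7] S   <
  [0,4] S/NP   >
    [0,3] (S/NP)/N   <
      [0,2] N   <
        [0,1] "saw" : S/PP
        [1,2] "a" : N\(S/PP)
      [2,3] "this" : ((S/NP)/N)\N
    [3,4] "city" : N
  [4,7] S\(S/NP)   <
    [4,6] N   <
      [4,5] "river" : PP
      [5,6] "sent" : N\PP
    [6,7] "every" : (S\(S/NP))\N

[0,1] S/PP  lex  "saw"
[1,2] N\(S/PP)  lex  "a"
[0,2] N  <  k=1
[2,3] ((S/NP)/N)\N  lex  "this"
[0,3] (S/NP)/N  <  k=2
[3,4] N  lex  "city"
[0,4] S/NP  >  k=3
[4,5] PP  lex  "river"
[5,6] N\PP  lex  "sent"
[4,6] N  <  k=5
[6,7] (S\(S/NP))\N  lex  "every"
[4,7] S\(S/NP)  <  k=6
[0,7] S  <  k=4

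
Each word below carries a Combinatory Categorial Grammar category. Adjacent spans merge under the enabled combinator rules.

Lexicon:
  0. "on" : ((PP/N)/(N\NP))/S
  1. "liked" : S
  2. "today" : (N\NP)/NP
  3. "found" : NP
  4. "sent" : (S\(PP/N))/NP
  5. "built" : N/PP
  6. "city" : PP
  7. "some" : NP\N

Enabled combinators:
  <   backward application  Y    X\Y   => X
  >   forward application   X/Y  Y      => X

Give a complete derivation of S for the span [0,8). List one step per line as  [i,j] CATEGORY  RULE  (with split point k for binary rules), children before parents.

[0,1] ((PP/N)/(N\NP))/S  lex  "on"
[1,2] S  lex  "liked"
[0,2] (PP/N)/(N\NP)  >  k=1
[2,3] (N\NP)/NP  lex  "today"
[3,4] NP  lex  "found"
[2,4] N\NP  >  k=3
[0,4] PP/N  >  k=2
[4,5] (S\(PP/N))/NP  lex  "sent"
[5,6] N/PP  lex  "built"
[6,7] PP  lex  "city"
[5,7] N  >  k=6
[7,8] NP\N  lex  "some"
[5,8] NP  <  k=7
[4,8] S\(PP/N)  >  k=5
[0,8] S  <  k=4

[0,8] S   <
  [0,4] PP/N   >
    [0,2] (PP/N)/(N\NP)   >
      [0,1] "on" : ((PP/N)/(N\NP))/S
      [1,2] "liked" : S
    [2,4] N\NP   >
      [2,3] "today" : (N\NP)/NP
      [3,4] "found" : NP
  [4,8] S\(PP/N)   >
    [4,5] "sent" : (S\(PP/N))/NP
    [5,8] NP   <
      [5,7] N   >
        [5,6] "built" : N/PP
        [6,7] "city" : PP
      [7,8] "some" : NP\N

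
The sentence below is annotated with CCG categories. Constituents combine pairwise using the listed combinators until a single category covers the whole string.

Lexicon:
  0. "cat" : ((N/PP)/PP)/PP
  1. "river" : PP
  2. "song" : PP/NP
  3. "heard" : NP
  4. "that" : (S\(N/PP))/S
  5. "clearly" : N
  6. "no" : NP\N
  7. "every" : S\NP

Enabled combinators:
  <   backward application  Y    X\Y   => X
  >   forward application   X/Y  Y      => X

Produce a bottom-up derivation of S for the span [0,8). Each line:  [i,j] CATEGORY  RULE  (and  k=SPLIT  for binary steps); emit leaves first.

[0,8] S   <
  [0,4] N/PP   >
    [0,2] (N/PP)/PP   >
      [0,1] "cat" : ((N/PP)/PP)/PP
      [1,2] "river" : PP
    [2,4] PP   >
      [2,3] "song" : PP/NP
      [3,4] "heard" : NP
  [4,8] S\(N/PP)   >
    [4,5] "that" : (S\(N/PP))/S
    [5,8] S   <
      [5,7] NP   <
        [5,6] "clearly" : N
        [6,7] "no" : NP\N
      [7,8] "every" : S\NP

[0,1] ((N/PP)/PP)/PP  lex  "cat"
[1,2] PP  lex  "river"
[0,2] (N/PP)/PP  >  k=1
[2,3] PP/NP  lex  "song"
[3,4] NP  lex  "heard"
[2,4] PP  >  k=3
[0,4] N/PP  >  k=2
[4,5] (S\(N/PP))/S  lex  "that"
[5,6] N  lex  "clearly"
[6,7] NP\N  lex  "no"
[5,7] NP  <  k=6
[7,8] S\NP  lex  "every"
[5,8] S  <  k=7
[4,8] S\(N/PP)  >  k=5
[0,8] S  <  k=4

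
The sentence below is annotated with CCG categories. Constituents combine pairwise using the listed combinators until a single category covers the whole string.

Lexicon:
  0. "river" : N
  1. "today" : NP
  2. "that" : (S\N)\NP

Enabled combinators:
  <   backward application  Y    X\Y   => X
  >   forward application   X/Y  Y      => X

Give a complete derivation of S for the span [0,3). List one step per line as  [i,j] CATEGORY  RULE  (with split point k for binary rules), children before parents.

[0,3] S   <
  [0,1] "river" : N
  [1,3] S\N   <
    [1,2] "today" : NP
    [2,3] "that" : (S\N)\NP

[0,1] N  lex  "river"
[1,2] NP  lex  "today"
[2,3] (S\N)\NP  lex  "that"
[1,3] S\N  <  k=2
[0,3] S  <  k=1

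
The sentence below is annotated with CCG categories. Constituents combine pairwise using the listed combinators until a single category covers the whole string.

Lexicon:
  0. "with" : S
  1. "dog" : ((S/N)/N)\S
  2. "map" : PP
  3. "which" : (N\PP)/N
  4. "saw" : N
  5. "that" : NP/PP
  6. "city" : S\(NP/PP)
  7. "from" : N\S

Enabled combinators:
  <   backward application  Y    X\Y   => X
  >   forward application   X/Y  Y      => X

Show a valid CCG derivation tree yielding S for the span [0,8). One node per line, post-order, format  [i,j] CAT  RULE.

[0,8] S   >
  [0,5] S/N   >
    [0,2] (S/N)/N   <
      [0,1] "with" : S
      [1,2] "dog" : ((S/N)/N)\S
    [2,5] N   <
      [2,3] "map" : PP
      [3,5] N\PP   >
        [3,4] "which" : (N\PP)/N
        [4,5] "saw" : N
  [5,8] N   <
    [5,7] S   <
      [5,6] "that" : NP/PP
      [6,7] "city" : S\(NP/PP)
    [7,8] "from" : N\S

[0,1] S  lex  "with"
[1,2] ((S/N)/N)\S  lex  "dog"
[0,2] (S/N)/N  <  k=1
[2,3] PP  lex  "map"
[3,4] (N\PP)/N  lex  "which"
[4,5] N  lex  "saw"
[3,5] N\PP  >  k=4
[2,5] N  <  k=3
[0,5] S/N  >  k=2
[5,6] NP/PP  lex  "that"
[6,7] S\(NP/PP)  lex  "city"
[5,7] S  <  k=6
[7,8] N\S  lex  "from"
[5,8] N  <  k=7
[0,8] S  >  k=5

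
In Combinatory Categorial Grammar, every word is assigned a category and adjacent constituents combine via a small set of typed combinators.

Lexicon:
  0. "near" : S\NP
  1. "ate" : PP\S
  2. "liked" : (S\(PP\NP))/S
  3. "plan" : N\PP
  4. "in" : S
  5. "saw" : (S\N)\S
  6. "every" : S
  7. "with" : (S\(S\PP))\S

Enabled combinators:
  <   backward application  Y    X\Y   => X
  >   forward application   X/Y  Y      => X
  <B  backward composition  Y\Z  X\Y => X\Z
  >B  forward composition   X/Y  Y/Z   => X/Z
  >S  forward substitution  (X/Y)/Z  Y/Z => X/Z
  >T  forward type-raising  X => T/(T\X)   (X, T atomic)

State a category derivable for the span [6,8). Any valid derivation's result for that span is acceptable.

S\(S\PP)

[0,8] S   <
  [0,2] PP\NP   <B
    [0,1] "near" : S\NP
    [1,2] "ate" : PP\S
  [2,8] S\(PP\NP)   >
    [2,3] "liked" : (S\(PP\NP))/S
    [3,8] S   <
      [3,6] S\PP   <B
        [3,4] "plan" : N\PP
        [4,6] S\N   <
          [4,5] "in" : S
          [5,6] "saw" : (S\N)\S
      [6,8] S\(S\PP)   <
        [6,7] "every" : S
        [7,8] "with" : (S\(S\PP))\S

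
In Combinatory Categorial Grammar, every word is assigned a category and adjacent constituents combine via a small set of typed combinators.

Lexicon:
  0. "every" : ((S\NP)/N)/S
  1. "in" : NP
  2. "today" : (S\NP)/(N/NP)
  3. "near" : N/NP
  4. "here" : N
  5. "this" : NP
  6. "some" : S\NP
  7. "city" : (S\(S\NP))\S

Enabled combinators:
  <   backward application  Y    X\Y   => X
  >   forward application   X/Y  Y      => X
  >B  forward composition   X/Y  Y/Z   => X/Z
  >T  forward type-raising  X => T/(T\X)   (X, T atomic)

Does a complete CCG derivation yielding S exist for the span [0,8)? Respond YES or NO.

[0,8] S   <
  [0,5] S\NP   >
    [0,4] (S\NP)/N   >
      [0,1] "every" : ((S\NP)/N)/S
      [1,4] S   >
        [1,2] S/(S\NP)   >T
          [1,2] "in" : NP
        [2,4] S\NP   >
          [2,3] "today" : (S\NP)/(N/NP)
          [3,4] "near" : N/NP
    [4,5] "here" : N
  [5,8] S\(S\NP)   <
    [5,7] S   >
      [5,6] S/(S\NP)   >T
        [5,6] "this" : NP
      [6,7] "some" : S\NP
    [7,8] "city" : (S\(S\NP))\S

YES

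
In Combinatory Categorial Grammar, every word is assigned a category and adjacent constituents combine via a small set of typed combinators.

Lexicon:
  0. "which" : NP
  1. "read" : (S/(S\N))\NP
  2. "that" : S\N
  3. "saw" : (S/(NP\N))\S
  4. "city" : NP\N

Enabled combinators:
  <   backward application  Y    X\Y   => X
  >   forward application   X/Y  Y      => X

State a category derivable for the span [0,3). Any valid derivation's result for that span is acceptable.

S

[0,5] S   >
  [0,4] S/(NP\N)   <
    [0,3] S   >
      [0,2] S/(S\N)   <
        [0,1] "which" : NP
        [1,2] "read" : (S/(S\N))\NP
      [2,3] "that" : S\N
    [3,4] "saw" : (S/(NP\N))\S
  [4,5] "city" : NP\N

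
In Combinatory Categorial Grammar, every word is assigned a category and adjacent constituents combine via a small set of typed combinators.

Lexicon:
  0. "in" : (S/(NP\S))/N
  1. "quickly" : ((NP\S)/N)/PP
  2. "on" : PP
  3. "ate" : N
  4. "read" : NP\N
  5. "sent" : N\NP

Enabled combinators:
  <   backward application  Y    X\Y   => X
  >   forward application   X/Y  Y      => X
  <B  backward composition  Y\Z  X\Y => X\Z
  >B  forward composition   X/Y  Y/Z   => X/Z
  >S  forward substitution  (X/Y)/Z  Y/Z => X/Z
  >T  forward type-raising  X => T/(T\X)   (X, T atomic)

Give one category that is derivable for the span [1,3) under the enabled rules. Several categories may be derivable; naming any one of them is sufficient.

[0,6] S   >
  [0,3] S/N   >S
    [0,1] "in" : (S/(NP\S))/N
    [1,3] (NP\S)/N   >
      [1,2] "quickly" : ((NP\S)/N)/PP
      [2,3] "on" : PP
  [3,6] N   <
    [3,5] NP   >
      [3,4] NP/(NP\N)   >T
        [3,4] "ate" : N
      [4,5] "read" : NP\N
    [5,6] "sent" : N\NP

(NP\S)/N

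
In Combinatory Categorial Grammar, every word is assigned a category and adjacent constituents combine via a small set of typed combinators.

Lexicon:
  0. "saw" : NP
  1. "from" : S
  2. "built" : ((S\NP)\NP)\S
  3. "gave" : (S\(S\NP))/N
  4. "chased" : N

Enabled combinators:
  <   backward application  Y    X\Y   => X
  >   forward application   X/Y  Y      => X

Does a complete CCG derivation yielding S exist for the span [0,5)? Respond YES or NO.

YES

[0,5] S   <
  [0,3] S\NP   <
    [0,1] "saw" : NP
    [1,3] (S\NP)\NP   <
      [1,2] "from" : S
      [2,3] "built" : ((S\NP)\NP)\S
  [3,5] S\(S\NP)   >
    [3,4] "gave" : (S\(S\NP))/N
    [4,5] "chased" : N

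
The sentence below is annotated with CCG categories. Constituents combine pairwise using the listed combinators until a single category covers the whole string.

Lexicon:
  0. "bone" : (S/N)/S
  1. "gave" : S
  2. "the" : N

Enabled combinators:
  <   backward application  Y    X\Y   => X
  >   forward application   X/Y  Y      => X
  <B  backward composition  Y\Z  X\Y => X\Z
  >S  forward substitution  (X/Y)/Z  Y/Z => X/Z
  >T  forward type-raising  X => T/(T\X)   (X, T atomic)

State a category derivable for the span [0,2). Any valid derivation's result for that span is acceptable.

[0,3] S   >
  [0,2] S/N   >
    [0,1] "bone" : (S/N)/S
    [1,2] "gave" : S
  [2,3] "the" : N

S/N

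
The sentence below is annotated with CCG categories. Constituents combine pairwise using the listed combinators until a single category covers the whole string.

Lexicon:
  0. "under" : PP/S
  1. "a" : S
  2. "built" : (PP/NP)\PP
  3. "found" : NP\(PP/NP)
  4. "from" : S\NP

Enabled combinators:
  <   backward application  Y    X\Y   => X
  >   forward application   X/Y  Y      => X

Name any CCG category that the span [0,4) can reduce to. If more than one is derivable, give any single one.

[0,5] S   <
  [0,4] NP   <
    [0,3] PP/NP   <
      [0,2] PP   >
        [0,1] "under" : PP/S
        [1,2] "a" : S
      [2,3] "built" : (PP/NP)\PP
    [3,4] "found" : NP\(PP/NP)
  [4,5] "from" : S\NP

NP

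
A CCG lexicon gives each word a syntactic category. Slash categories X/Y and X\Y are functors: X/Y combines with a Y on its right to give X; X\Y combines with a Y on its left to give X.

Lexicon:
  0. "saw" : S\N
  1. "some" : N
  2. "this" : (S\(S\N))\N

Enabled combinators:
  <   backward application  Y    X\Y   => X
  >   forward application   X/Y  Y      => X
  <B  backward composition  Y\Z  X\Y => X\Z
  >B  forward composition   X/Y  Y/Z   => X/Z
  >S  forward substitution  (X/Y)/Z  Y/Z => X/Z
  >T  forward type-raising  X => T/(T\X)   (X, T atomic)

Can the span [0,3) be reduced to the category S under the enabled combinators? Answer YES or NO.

YES

[0,3] S   <
  [0,1] "saw" : S\N
  [1,3] S\(S\N)   <
    [1,2] "some" : N
    [2,3] "this" : (S\(S\N))\N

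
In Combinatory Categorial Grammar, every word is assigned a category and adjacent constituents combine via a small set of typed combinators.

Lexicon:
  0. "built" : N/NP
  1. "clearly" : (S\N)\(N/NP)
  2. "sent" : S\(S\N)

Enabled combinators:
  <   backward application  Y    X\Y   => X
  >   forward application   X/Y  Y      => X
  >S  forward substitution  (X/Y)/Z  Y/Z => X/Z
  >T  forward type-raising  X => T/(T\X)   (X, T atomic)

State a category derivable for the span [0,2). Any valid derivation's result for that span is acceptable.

[0,3] S   <
  [0,2] S\N   <
    [0,1] "built" : N/NP
    [1,2] "clearly" : (S\N)\(N/NP)
  [2,3] "sent" : S\(S\N)

S\N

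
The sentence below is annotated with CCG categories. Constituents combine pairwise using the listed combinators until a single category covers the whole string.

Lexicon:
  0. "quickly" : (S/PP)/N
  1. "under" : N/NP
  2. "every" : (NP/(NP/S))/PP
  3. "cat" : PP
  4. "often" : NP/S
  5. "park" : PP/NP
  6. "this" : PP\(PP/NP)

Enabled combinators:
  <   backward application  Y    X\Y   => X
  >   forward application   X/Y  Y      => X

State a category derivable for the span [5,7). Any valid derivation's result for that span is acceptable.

[0,7] S   >
  [0,5] S/PP   >
    [0,1] "quickly" : (S/PP)/N
    [1,5] N   >
      [1,2] "under" : N/NP
      [2,5] NP   >
        [2,4] NP/(NP/S)   >
          [2,3] "every" : (NP/(NP/S))/PP
          [3,4] "cat" : PP
        [4,5] "often" : NP/S
  [5,7] PP   <
    [5,6] "park" : PP/NP
    [6,7] "this" : PP\(PP/NP)

PP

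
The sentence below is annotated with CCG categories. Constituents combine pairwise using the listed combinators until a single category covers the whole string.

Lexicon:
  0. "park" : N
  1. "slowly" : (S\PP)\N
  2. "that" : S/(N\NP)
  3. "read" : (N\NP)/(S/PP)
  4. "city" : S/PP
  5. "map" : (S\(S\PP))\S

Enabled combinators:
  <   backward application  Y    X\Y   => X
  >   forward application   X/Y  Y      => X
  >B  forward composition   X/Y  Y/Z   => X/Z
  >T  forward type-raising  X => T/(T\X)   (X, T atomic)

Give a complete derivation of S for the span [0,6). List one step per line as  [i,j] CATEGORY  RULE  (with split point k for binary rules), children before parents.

[0,1] N  lex  "park"
[1,2] (S\PP)\N  lex  "slowly"
[0,2] S\PP  <  k=1
[2,3] S/(N\NP)  lex  "that"
[3,4] (N\NP)/(S/PP)  lex  "read"
[4,5] S/PP  lex  "city"
[3,5] N\NP  >  k=4
[2,5] S  >  k=3
[5,6] (S\(S\PP))\S  lex  "map"
[2,6] S\(S\PP)  <  k=5
[0,6] S  <  k=2

[0,6] S   <
  [0,2] S\PP   <
    [0,1] "park" : N
    [1,2] "slowly" : (S\PP)\N
  [2,6] S\(S\PP)   <
    [2,5] S   >
      [2,3] "that" : S/(N\NP)
      [3,5] N\NP   >
        [3,4] "read" : (N\NP)/(S/PP)
        [4,5] "city" : S/PP
    [5,6] "map" : (S\(S\PP))\S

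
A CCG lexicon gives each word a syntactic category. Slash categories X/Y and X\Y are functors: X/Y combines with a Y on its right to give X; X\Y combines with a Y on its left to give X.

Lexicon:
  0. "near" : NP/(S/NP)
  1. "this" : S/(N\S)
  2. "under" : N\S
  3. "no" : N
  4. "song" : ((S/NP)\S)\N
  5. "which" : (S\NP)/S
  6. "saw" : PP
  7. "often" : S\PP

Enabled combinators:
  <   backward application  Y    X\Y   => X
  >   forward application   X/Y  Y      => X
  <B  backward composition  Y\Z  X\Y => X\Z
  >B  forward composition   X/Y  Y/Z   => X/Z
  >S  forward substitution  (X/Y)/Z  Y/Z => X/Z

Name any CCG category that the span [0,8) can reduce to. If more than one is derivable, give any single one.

S

[0,8] S   <
  [0,5] NP   >
    [0,1] "near" : NP/(S/NP)
    [1,5] S/NP   <
      [1,3] S   >
        [1,2] "this" : S/(N\S)
        [2,3] "under" : N\S
      [3,5] (S/NP)\S   <
        [3,4] "no" : N
        [4,5] "song" : ((S/NP)\S)\N
  [5,8] S\NP   >
    [5,6] "which" : (S\NP)/S
    [6,8] S   <
      [6,7] "saw" : PP
      [7,8] "often" : S\PP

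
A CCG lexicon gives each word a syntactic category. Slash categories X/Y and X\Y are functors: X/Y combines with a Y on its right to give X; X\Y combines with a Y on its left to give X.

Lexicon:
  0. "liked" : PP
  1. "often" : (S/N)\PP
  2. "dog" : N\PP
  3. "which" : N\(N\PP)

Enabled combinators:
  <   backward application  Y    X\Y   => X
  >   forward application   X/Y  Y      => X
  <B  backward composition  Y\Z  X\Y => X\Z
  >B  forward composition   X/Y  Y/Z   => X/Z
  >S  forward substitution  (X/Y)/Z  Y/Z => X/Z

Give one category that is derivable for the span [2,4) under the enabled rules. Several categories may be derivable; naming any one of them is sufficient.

[0,4] S   >
  [0,2] S/N   <
    [0,1] "liked" : PP
    [1,2] "often" : (S/N)\PP
  [2,4] N   <
    [2,3] "dog" : N\PP
    [3,4] "which" : N\(N\PP)

N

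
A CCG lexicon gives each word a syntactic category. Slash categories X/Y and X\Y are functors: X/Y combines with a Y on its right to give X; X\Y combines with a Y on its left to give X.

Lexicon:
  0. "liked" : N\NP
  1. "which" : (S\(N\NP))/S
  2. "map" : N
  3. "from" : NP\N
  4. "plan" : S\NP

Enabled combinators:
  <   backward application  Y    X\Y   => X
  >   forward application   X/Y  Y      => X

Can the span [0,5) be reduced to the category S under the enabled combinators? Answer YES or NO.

[0,5] S   <
  [0,1] "liked" : N\NP
  [1,5] S\(N\NP)   >
    [1,2] "which" : (S\(N\NP))/S
    [2,5] S   <
      [2,4] NP   <
        [2,3] "map" : N
        [3,4] "from" : NP\N
      [4,5] "plan" : S\NP

YES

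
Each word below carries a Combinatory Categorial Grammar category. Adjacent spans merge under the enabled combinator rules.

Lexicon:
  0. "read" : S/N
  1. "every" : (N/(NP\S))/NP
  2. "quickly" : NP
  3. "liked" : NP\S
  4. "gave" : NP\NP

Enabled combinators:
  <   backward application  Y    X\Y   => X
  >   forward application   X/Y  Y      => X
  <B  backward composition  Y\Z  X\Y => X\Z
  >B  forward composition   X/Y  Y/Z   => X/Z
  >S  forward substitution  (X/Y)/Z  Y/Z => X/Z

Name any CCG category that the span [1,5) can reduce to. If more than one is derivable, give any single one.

N

[0,5] S   >
  [0,1] "read" : S/N
  [1,5] N   >
    [1,3] N/(NP\S)   >
      [1,2] "every" : (N/(NP\S))/NP
      [2,3] "quickly" : NP
    [3,5] NP\S   <B
      [3,4] "liked" : NP\S
      [4,5] "gave" : NP\NP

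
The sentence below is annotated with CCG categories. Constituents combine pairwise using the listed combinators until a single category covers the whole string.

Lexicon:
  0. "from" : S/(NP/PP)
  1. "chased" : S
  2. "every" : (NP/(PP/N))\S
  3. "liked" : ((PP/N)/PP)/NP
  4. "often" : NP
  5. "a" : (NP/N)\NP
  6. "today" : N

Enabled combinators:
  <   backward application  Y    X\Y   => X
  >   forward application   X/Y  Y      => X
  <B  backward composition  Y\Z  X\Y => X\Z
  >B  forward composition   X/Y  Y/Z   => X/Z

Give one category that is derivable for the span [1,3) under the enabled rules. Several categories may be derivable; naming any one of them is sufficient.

NP/(PP/N)

[0,7] S   >
  [0,1] "from" : S/(NP/PP)
  [1,7] NP/PP   >B
    [1,3] NP/(PP/N)   <
      [1,2] "chased" : S
      [2,3] "every" : (NP/(PP/N))\S
    [3,7] (PP/N)/PP   >
      [3,4] "liked" : ((PP/N)/PP)/NP
      [4,7] NP   >
        [4,6] NP/N   <
          [4,5] "often" : NP
          [5,6] "a" : (NP/N)\NP
        [6,7] "today" : N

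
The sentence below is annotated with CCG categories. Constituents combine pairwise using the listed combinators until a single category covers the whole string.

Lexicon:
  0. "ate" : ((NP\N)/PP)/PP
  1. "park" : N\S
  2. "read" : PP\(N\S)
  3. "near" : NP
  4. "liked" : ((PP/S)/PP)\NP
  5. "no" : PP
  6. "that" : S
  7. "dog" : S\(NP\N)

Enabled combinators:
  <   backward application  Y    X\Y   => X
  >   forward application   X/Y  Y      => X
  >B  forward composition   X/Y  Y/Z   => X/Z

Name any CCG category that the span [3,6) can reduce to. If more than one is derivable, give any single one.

[0,8] S   <
  [0,7] NP\N   >
    [0,3] (NP\N)/PP   >
      [0,1] "ate" : ((NP\N)/PP)/PP
      [1,3] PP   <
        [1,2] "park" : N\S
        [2,3] "read" : PP\(N\S)
    [3,7] PP   >
      [3,6] PP/S   >
        [3,5] (PP/S)/PP   <
          [3,4] "near" : NP
          [4,5] "liked" : ((PP/S)/PP)\NP
        [5,6] "no" : PP
      [6,7] "that" : S
  [7,8] "dog" : S\(NP\N)

PP/S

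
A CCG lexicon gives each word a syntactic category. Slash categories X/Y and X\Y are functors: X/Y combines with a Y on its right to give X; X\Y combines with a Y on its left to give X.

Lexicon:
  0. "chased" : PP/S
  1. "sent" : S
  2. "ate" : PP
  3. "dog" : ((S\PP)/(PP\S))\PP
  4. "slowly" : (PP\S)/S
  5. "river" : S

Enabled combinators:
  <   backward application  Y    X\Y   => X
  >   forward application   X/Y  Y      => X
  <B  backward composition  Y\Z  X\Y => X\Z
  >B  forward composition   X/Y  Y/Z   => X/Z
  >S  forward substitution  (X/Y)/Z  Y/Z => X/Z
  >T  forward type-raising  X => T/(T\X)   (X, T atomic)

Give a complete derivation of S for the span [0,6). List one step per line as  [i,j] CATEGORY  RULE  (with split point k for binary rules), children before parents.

[0,6] S   <
  [0,2] PP   >
    [0,1] "chased" : PP/S
    [1,2] "sent" : S
  [2,6] S\PP   >
    [2,4] (S\PP)/(PP\S)   <
      [2,3] "ate" : PP
      [3,4] "dog" : ((S\PP)/(PP\S))\PP
    [4,6] PP\S   >
      [4,5] "slowly" : (PP\S)/S
      [5,6] "river" : S

[0,1] PP/S  lex  "chased"
[1,2] S  lex  "sent"
[0,2] PP  >  k=1
[2,3] PP  lex  "ate"
[3,4] ((S\PP)/(PP\S))\PP  lex  "dog"
[2,4] (S\PP)/(PP\S)  <  k=3
[4,5] (PP\S)/S  lex  "slowly"
[5,6] S  lex  "river"
[4,6] PP\S  >  k=5
[2,6] S\PP  >  k=4
[0,6] S  <  k=2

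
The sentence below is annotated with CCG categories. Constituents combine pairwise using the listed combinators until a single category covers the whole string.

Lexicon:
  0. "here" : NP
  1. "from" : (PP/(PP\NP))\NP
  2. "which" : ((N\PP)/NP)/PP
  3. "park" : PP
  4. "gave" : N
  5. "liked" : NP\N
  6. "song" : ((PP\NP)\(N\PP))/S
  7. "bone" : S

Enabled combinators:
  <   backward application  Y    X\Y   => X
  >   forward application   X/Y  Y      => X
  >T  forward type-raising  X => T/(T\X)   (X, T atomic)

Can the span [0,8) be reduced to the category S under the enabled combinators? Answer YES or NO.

NO

NP (PP/(PP\NP))\NP ((N\PP)/NP)/PP PP N NP\N ((PP\NP)\(N\PP))/S S
CKY chart[0,8] = {N/(N\PP), NP/(NP\PP), PP, PP/(PP\PP), S/(S\PP)}; S ∉ chart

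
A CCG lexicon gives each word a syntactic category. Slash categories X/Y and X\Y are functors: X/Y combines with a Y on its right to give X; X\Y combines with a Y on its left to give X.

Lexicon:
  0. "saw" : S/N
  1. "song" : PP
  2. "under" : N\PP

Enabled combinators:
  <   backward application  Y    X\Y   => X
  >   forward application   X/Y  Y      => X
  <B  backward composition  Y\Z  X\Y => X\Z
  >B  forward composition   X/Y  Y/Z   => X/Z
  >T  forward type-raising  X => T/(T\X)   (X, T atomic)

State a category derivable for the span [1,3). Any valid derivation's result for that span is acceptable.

N

[0,3] S   >
  [0,1] "saw" : S/N
  [1,3] N   >
    [1,2] N/(N\PP)   >T
      [1,2] "song" : PP
    [2,3] "under" : N\PP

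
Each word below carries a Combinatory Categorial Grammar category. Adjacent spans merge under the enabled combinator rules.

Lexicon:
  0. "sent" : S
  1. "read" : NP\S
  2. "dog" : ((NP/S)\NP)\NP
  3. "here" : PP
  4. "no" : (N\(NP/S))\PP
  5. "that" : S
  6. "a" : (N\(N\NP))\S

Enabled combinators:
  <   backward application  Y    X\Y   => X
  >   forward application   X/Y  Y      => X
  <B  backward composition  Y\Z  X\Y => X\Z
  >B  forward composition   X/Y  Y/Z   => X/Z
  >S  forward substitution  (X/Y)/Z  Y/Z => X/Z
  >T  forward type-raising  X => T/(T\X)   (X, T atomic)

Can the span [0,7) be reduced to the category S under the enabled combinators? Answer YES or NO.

NO

S NP\S ((NP/S)\NP)\NP PP (N\(NP/S))\PP S (N\(N\NP))\S
CKY chart[0,7] = {N, N/(N\N), NP/(NP\N), PP/(PP\N), S/(S\N)}; S ∉ chart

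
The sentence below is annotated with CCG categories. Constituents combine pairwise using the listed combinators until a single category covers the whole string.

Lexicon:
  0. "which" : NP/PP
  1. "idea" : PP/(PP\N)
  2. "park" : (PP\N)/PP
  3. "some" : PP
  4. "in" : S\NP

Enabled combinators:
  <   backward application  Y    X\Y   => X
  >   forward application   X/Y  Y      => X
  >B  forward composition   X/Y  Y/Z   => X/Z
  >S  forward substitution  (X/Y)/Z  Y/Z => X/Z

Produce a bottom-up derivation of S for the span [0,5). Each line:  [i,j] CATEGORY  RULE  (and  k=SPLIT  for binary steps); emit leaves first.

[0,5] S   <
  [0,4] NP   >
    [0,1] "which" : NP/PP
    [1,4] PP   >
      [1,2] "idea" : PP/(PP\N)
      [2,4] PP\N   >
        [2,3] "park" : (PP\N)/PP
        [3,4] "some" : PP
  [4,5] "in" : S\NP

[0,1] NP/PP  lex  "which"
[1,2] PP/(PP\N)  lex  "idea"
[2,3] (PP\N)/PP  lex  "park"
[3,4] PP  lex  "some"
[2,4] PP\N  >  k=3
[1,4] PP  >  k=2
[0,4] NP  >  k=1
[4,5] S\NP  lex  "in"
[0,5] S  <  k=4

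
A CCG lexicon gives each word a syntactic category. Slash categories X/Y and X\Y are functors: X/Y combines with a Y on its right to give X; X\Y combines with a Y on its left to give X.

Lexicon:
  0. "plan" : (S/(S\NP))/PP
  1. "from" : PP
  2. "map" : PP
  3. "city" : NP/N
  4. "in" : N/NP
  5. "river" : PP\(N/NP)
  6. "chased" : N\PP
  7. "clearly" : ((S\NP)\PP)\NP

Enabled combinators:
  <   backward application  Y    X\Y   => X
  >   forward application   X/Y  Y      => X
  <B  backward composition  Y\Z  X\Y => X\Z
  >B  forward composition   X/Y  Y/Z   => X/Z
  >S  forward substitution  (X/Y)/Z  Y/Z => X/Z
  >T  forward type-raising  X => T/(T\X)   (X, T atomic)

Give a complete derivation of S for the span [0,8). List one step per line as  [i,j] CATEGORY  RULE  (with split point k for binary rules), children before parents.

[0,1] (S/(S\NP))/PP  lex  "plan"
[1,2] PP  lex  "from"
[0,2] S/(S\NP)  >  k=1
[2,3] PP  lex  "map"
[3,4] NP/N  lex  "city"
[4,5] N/NP  lex  "in"
[5,6] PP\(N/NP)  lex  "river"
[4,6] PP  <  k=5
[6,7] N\PP  lex  "chased"
[4,7] N  <  k=6
[3,7] NP  >  k=4
[7,8] ((S\NP)\PP)\NP  lex  "clearly"
[3,8] (S\NP)\PP  <  k=7
[2,8] S\NP  <  k=3
[0,8] S  >  k=2

[0,8] S   >
  [0,2] S/(S\NP)   >
    [0,1] "plan" : (S/(S\NP))/PP
    [1,2] "from" : PP
  [2,8] S\NP   <
    [2,3] "map" : PP
    [3,8] (S\NP)\PP   <
      [3,7] NP   >
        [3,4] "city" : NP/N
        [4,7] N   <
          [4,6] PP   <
            [4,5] "in" : N/NP
            [5,6] "river" : PP\(N/NP)
          [6,7] "chased" : N\PP
      [7,8] "clearly" : ((S\NP)\PP)\NP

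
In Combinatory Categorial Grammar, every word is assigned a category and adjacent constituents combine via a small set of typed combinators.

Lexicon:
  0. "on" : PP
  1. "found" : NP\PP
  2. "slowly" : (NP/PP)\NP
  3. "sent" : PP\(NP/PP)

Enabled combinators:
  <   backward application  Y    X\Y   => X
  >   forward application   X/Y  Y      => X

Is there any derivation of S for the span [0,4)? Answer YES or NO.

PP NP\PP (NP/PP)\NP PP\(NP/PP)
CKY chart[0,4] = {PP}; S ∉ chart

NO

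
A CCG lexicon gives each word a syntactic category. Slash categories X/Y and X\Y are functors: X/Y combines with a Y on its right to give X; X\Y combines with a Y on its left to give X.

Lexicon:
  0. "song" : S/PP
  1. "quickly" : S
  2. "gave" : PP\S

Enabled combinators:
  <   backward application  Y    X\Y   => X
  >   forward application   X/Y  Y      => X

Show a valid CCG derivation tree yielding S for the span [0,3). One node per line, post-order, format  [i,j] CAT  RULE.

[0,3] S   >
  [0,1] "song" : S/PP
  [1,3] PP   <
    [1,2] "quickly" : S
    [2,3] "gave" : PP\S

[0,1] S/PP  lex  "song"
[1,2] S  lex  "quickly"
[2,3] PP\S  lex  "gave"
[1,3] PP  <  k=2
[0,3] S  >  k=1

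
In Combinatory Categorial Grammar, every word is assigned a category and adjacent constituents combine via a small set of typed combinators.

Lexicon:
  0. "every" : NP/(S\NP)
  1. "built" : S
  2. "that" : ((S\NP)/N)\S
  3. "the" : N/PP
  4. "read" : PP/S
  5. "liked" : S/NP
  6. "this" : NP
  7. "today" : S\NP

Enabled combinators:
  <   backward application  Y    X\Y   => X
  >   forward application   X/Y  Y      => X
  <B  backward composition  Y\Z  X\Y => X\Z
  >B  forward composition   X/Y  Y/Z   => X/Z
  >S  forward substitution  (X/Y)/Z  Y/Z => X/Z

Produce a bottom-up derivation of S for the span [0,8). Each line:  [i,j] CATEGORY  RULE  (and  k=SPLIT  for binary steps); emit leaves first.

[0,1] NP/(S\NP)  lex  "every"
[1,2] S  lex  "built"
[2,3] ((S\NP)/N)\S  lex  "that"
[1,3] (S\NP)/N  <  k=2
[3,4] N/PP  lex  "the"
[4,5] PP/S  lex  "read"
[5,6] S/NP  lex  "liked"
[6,7] NP  lex  "this"
[5,7] S  >  k=6
[4,7] PP  >  k=5
[3,7] N  >  k=4
[1,7] S\NP  >  k=3
[0,7] NP  >  k=1
[7,8] S\NP  lex  "today"
[0,8] S  <  k=7

[0,8] S   <
  [0,7] NP   >
    [0,1] "every" : NP/(S\NP)
    [1,7] S\NP   >
      [1,3] (S\NP)/N   <
        [1,2] "built" : S
        [2,3] "that" : ((S\NP)/N)\S
      [3,7] N   >
        [3,4] "the" : N/PP
        [4,7] PP   >
          [4,5] "read" : PP/S
          [5,7] S   >
            [5,6] "liked" : S/NP
            [6,7] "this" : NP
  [7,8] "today" : S\NP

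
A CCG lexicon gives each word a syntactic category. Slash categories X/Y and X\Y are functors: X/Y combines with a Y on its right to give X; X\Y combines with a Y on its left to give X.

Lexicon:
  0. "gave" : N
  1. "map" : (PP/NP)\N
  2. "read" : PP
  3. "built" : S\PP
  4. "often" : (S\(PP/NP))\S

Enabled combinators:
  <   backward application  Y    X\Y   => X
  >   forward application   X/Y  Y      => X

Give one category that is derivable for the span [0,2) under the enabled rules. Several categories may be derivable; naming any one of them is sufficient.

PP/NP

[0,5] S   <
  [0,2] PP/NP   <
    [0,1] "gave" : N
    [1,2] "map" : (PP/NP)\N
  [2,5] S\(PP/NP)   <
    [2,4] S   <
      [2,3] "read" : PP
      [3,4] "built" : S\PP
    [4,5] "often" : (S\(PP/NP))\S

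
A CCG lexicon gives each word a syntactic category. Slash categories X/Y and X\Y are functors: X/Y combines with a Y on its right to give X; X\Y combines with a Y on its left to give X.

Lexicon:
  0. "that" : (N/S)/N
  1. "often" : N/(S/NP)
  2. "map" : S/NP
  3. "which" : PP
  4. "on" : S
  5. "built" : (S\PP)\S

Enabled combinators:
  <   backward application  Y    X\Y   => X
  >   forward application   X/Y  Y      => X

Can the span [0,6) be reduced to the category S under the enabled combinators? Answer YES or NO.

NO

(N/S)/N N/(S/NP) S/NP PP S (S\PP)\S
CKY chart[0,6] = {N}; S ∉ chart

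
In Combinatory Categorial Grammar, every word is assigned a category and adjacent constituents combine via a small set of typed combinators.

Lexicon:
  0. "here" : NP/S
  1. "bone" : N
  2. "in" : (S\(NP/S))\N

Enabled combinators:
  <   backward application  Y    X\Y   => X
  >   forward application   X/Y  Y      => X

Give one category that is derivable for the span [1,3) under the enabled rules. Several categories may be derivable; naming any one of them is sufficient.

[0,3] S   <
  [0,1] "here" : NP/S
  [1,3] S\(NP/S)   <
    [1,2] "bone" : N
    [2,3] "in" : (S\(NP/S))\N

S\(NP/S)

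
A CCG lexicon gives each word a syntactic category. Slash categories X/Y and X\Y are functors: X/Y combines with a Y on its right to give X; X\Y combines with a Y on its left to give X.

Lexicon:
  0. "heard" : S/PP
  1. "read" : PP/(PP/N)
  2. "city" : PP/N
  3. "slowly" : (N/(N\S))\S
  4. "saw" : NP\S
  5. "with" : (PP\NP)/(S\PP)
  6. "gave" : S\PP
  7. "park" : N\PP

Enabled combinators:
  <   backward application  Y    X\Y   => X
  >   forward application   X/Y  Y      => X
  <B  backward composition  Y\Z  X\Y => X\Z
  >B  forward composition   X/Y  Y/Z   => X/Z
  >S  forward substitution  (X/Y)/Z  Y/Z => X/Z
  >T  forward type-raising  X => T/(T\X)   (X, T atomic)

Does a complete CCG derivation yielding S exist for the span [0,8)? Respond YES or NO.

S/PP PP/(PP/N) PP/N (N/(N\S))\S NP\S (PP\NP)/(S\PP) S\PP N\PP
CKY chart[0,8] = {N, N/(N\N), NP/(NP\N), PP/(PP\N), S/(S\N)}; S ∉ chart

NO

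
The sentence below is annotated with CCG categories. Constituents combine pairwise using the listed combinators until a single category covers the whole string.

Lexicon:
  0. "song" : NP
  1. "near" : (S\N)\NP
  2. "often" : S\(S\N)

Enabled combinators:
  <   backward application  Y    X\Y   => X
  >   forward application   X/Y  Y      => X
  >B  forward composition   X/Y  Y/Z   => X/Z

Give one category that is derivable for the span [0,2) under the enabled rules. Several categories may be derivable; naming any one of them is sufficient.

[0,3] S   <
  [0,2] S\N   <
    [0,1] "song" : NP
    [1,2] "near" : (S\N)\NP
  [2,3] "often" : S\(S\N)

S\N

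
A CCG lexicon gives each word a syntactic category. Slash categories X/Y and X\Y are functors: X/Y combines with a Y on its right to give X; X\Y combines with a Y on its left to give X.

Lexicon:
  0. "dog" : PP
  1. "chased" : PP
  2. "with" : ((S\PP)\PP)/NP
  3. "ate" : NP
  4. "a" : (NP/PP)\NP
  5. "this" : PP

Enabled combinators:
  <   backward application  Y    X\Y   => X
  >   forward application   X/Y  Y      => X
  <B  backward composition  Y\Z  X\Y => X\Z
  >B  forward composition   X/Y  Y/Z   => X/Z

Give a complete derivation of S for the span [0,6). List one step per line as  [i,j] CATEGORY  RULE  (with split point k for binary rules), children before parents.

[0,1] PP  lex  "dog"
[1,2] PP  lex  "chased"
[2,3] ((S\PP)\PP)/NP  lex  "with"
[3,4] NP  lex  "ate"
[4,5] (NP/PP)\NP  lex  "a"
[3,5] NP/PP  <  k=4
[5,6] PP  lex  "this"
[3,6] NP  >  k=5
[2,6] (S\PP)\PP  >  k=3
[1,6] S\PP  <  k=2
[0,6] S  <  k=1

[0,6] S   <
  [0,1] "dog" : PP
  [1,6] S\PP   <
    [1,2] "chased" : PP
    [2,6] (S\PP)\PP   >
      [2,3] "with" : ((S\PP)\PP)/NP
      [3,6] NP   >
        [3,5] NP/PP   <
          [3,4] "ate" : NP
          [4,5] "a" : (NP/PP)\NP
        [5,6] "this" : PP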